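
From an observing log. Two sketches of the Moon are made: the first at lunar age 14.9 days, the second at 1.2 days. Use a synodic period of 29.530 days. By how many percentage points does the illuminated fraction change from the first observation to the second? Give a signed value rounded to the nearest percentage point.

First observation: θ = 360°·14.9/29.530 = 181.6°, so f = 1.000.
Second observation: θ = 14.6°, f = 0.016.
Δf = 0.016 − 1.000 = -0.984, i.e. -98 pp.

-98 percentage points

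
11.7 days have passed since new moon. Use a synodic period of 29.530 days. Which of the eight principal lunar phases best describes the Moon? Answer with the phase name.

waxing gibbous

θ ≈ 360° × 11.7/29.530 = 143°, which falls in the waxing gibbous sector.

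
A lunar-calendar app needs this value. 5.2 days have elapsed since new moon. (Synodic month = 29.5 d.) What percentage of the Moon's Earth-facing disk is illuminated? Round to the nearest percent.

28%

The Moon has covered 5.2/29.5 of its cycle, so θ ≈ 360° × 5.2/29.5 = 63.5°.
With cos θ = 0.447, the lit fraction is (1 − 0.447)/2 ≈ 0.277, so 28%.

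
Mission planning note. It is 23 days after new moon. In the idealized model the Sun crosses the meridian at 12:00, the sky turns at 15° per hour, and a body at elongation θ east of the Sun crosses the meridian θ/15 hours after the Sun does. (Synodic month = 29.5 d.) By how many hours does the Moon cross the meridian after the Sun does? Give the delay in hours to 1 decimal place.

The Moon has covered 23/29.5 of its cycle, so θ ≈ 360° × 23/29.5 = 280.7°.
Delay after the Sun = 280.7° / (15°/h) ≈ 18.71 h.
So the Moon crosses the meridian 18.71 h after the Sun.

18.7 h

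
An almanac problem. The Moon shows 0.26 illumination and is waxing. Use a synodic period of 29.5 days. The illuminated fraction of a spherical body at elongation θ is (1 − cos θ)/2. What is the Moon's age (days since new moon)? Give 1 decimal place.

cos θ = 1 − 2f = 0.480, giving a principal value of 61.3°.
Waxing ⇒ before full, so θ = 61.3°.
Age = 29.5 × 61.3°/360° ≈ 5.02 days.

5.0 days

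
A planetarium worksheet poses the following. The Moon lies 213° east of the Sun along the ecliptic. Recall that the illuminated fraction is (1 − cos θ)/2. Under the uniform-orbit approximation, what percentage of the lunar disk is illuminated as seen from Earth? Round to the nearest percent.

92%

f = (1 − cos 213°)/2 = (1 − (-0.839))/2 ≈ 0.919, i.e. 92%.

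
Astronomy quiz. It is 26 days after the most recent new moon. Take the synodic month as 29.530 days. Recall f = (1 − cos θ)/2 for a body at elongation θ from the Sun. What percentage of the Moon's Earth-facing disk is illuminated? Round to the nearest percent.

13%

The Moon has covered 26/29.530 of its cycle, so θ ≈ 360° × 26/29.530 = 317.0°.
Illuminated fraction = (1 − cos 317.0°)/2 = (1 − 0.731)/2 ≈ 0.135, so 13%.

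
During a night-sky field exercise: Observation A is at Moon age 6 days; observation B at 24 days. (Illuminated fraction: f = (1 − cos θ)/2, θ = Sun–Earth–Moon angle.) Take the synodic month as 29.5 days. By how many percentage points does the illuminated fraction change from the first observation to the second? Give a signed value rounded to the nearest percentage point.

-5 percentage points

θ₁ = 360° × 6/29.5 = 73.2°, f₁ = (1 − cos θ₁)/2 = 0.356.
θ₂ = 360° × 24/29.5 = 292.9°, f₂ = (1 − cos θ₂)/2 = 0.306.
Change = f₂ − f₁ = -0.050 → -5 percentage points.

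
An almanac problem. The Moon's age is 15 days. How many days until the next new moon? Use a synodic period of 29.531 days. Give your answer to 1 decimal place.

One full lunation from the last new moon is 29.531 d; remaining = 29.531 − 15 = 14.531 d.

14.5 days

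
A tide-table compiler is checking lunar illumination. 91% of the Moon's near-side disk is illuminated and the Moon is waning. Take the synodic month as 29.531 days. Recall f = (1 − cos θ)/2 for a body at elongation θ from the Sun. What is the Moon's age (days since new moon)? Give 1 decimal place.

17.6 days

cos θ = 1 − 2f = -0.820, giving a principal value of 145.1°.
Since the Moon is past full (waning), take the reflex angle: θ = 360° − 145.1° = 214.9°.
Age = 29.531 × 214.9°/360° ≈ 17.63 days.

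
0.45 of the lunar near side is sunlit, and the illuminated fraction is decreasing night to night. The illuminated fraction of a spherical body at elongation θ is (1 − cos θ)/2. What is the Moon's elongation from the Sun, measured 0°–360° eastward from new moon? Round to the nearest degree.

276°

cos θ = 1 − 2f = 0.100, giving a principal value of 84.3°.
A waning Moon lies in 180°–360°, so θ = 360° − 84.3° = 275.7°.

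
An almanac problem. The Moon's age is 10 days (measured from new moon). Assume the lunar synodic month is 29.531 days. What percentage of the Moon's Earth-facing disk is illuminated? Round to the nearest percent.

Elongation θ = 360° × 10/29.531 ≈ 121.9°.
Illuminated fraction = (1 − cos 121.9°)/2 = (1 − (-0.529))/2 ≈ 0.764, so 76%.

76%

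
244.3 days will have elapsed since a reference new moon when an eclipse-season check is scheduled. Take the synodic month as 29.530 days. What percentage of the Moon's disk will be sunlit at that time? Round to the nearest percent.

244.3/29.530 = 8.273 lunations, so 8 complete cycles and 8.06 d into the next.
Phase angle: θ = 360°·(8.06 d)/(29.530 d) = 98.3°.
With cos θ = (-0.144), the lit fraction is (1 − (-0.144))/2 ≈ 0.572, so 57%.

57%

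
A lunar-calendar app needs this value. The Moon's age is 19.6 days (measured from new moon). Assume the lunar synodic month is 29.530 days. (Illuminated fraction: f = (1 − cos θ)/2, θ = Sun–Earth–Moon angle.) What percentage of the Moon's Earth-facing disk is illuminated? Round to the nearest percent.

The Moon has covered 19.6/29.530 of its cycle, so θ ≈ 360° × 19.6/29.530 = 238.9°.
Illuminated fraction = (1 − cos 238.9°)/2 = (1 − (-0.516))/2 ≈ 0.758, so 76%.

76%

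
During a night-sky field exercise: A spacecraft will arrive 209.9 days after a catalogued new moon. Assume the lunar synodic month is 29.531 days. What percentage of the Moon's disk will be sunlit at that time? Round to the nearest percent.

11%

209.9/29.531 = 7.108 lunations, so 7 complete cycles and 3.18 d into the next.
The Moon has covered 3.18/29.531 of its cycle, so θ ≈ 360° × 3.18/29.531 = 38.8°.
Illuminated fraction = (1 − cos 38.8°)/2 = (1 − 0.779)/2 ≈ 0.110, so 11%.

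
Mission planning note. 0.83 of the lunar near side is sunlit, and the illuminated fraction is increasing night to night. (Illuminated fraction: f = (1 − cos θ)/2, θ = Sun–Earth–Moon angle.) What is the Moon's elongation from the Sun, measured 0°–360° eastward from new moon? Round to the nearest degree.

131°

cos θ = 1 − 2f = -0.660, giving a principal value of 131.3°.
The Moon is waxing (0°–180°), so θ = 131.3° directly.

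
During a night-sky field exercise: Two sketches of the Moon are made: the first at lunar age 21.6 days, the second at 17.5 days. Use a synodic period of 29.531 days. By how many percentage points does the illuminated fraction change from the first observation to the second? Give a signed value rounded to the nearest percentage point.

First observation: θ = 360°·21.6/29.531 = 263.3°, so f = 0.558.
Second observation: θ = 213.3°, f = 0.918.
Δf = 0.918 − 0.558 = +0.360, i.e. +36 pp.

+36 pp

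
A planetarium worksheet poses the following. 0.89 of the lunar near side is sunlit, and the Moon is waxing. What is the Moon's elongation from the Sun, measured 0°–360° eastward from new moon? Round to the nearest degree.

141°

From f = (1 − cos θ)/2: cos θ = 1 − 2×0.89 = -0.780; arccos → 141.3°.
Waxing ⇒ before full, so θ = 141.3°.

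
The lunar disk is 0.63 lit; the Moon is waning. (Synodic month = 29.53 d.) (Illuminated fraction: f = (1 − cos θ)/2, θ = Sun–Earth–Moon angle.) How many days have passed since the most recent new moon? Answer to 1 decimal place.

20.9 days

cos θ = 1 − 2f = -0.260, giving a principal value of 105.1°.
A waning Moon lies in 180°–360°, so θ = 360° − 105.1° = 254.9°.
Age = 29.53 × 254.9°/360° ≈ 20.91 days.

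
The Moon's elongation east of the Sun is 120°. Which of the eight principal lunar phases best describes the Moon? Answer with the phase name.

120° lies in the waxing gibbous sector of the 8-phase cycle.

waxing gibbous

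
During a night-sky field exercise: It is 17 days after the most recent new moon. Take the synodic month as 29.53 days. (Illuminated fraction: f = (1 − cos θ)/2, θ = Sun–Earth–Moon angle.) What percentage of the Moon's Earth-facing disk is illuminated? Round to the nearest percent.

94%

The Moon has covered 17/29.53 of its cycle, so θ ≈ 360° × 17/29.53 = 207.2°.
cos 207.2° = (-0.889), so f = (1 − (-0.889))/2 = 0.945, so 94%.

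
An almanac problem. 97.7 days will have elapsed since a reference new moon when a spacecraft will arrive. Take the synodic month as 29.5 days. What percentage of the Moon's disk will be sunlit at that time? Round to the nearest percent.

69%

97.7 d spans 3 complete synodic months (3 × 29.5 = 88.50 d) plus 9.20 d.
Elongation θ = 360° × 9.20/29.5 ≈ 112.3°.
With cos θ = (-0.379), the lit fraction is (1 − (-0.379))/2 ≈ 0.689, so 69%.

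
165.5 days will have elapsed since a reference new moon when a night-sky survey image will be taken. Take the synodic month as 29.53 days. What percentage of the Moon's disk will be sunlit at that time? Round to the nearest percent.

90%

165.5 d spans 5 complete synodic months (5 × 29.53 = 147.65 d) plus 17.85 d.
Elongation θ = 360° × 17.85/29.53 ≈ 217.6°.
cos 217.6° = (-0.792), so f = (1 − (-0.792))/2 = 0.896, so 90%.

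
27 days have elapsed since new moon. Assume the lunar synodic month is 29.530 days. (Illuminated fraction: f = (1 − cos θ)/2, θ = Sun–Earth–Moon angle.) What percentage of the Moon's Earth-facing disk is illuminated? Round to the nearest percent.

Elongation θ = 360° × 27/29.530 ≈ 329.2°.
Illuminated fraction = (1 − cos 329.2°)/2 = (1 − 0.859)/2 ≈ 0.071, so 7%.

7%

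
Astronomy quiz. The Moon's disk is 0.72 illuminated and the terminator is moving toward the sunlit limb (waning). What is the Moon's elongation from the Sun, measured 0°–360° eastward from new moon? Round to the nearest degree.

244°

From f = (1 − cos θ)/2: cos θ = 1 − 2×0.72 = -0.440; arccos → 116.1°.
Since the Moon is past full (waning), take the reflex angle: θ = 360° − 116.1° = 243.9°.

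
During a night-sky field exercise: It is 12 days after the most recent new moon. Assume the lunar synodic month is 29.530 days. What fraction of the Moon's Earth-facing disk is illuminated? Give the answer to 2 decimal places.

Elongation θ = 360° × 12/29.530 ≈ 146.3°.
cos 146.3° = (-0.832), so f = (1 − (-0.832))/2 = 0.916.

0.92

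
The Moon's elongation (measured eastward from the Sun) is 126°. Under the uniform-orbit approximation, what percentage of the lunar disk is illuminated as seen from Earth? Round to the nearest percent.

Half-versine of 126°: (1 − (-0.588))/2 = 0.794, i.e. 79%.

79%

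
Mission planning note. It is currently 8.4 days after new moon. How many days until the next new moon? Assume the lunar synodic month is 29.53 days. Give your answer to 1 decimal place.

The next new moon completes the synodic month: 29.53 − 8.4 = 21.130 days.

21.1 days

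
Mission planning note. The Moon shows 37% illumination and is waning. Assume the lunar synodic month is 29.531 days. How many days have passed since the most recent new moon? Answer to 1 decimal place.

cos θ = 1 − 2f = 0.260, giving a principal value of 74.9°.
A waning Moon lies in 180°–360°, so θ = 360° − 74.9° = 285.1°.
Age = 29.531 × 285.1°/360° ≈ 23.38 days.

23.4 days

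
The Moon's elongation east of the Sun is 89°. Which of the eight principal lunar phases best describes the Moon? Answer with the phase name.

first quarter

The first quarter sector spans roughly 68°–112°; 89° falls inside it.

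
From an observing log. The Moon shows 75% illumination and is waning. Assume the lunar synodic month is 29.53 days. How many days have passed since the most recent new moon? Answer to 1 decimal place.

19.7 days

From f = (1 − cos θ)/2: cos θ = 1 − 2×0.75 = -0.500; arccos → 120.0°.
A waning Moon lies in 180°–360°, so θ = 360° − 120.0° = 240.0°.
That fraction of the synodic month is 240.0/360 × 29.53 d ≈ 19.69 d.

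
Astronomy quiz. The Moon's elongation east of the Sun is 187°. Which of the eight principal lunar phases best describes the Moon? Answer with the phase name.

full moon

The full moon sector spans roughly 158°–202°; 187° falls inside it.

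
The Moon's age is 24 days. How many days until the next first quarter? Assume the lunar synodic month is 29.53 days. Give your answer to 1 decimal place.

First quarter occurs at elongation 90°, i.e. at age 29.53 × 90/360 = 7.383 d.
This lunation's first quarter (7.383 d) has passed, so add one period: 36.913 − 24 = 12.913 days.

12.9 days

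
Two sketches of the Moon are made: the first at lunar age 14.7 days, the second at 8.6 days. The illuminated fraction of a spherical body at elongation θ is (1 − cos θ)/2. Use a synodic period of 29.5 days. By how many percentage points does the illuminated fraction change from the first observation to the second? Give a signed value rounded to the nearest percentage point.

First observation: θ = 360°·14.7/29.5 = 179.4°, so f = 1.000.
Second observation: θ = 104.9°, f = 0.629.
Δf = 0.629 − 1.000 = -0.371, i.e. -37 pp.

-37 pp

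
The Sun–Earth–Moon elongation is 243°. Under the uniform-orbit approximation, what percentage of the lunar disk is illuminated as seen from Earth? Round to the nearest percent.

73%

Half-versine of 243°: (1 − (-0.454))/2 = 0.727, i.e. 73%.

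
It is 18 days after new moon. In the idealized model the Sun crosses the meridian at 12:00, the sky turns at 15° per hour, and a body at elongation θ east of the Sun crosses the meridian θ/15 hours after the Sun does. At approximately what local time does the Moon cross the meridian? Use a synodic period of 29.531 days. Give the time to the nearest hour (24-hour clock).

Elongation θ = 360° × 18/29.531 ≈ 219.4°.
The Moon trails the Sun by θ/15 = 219.4/15 ≈ 14.63 hours.
12:00 + 14.63 h ≈ 02:38 → 03:00 to the nearest hour.

03:00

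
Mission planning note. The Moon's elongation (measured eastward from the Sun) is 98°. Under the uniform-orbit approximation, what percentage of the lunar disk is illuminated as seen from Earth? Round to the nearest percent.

f = (1 − cos 98°)/2 = (1 − (-0.139))/2 ≈ 0.570, i.e. 57%.

57%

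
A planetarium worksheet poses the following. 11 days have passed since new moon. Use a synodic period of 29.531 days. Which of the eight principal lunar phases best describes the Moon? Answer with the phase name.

θ ≈ 360° × 11/29.531 = 134°, which falls in the waxing gibbous sector.

waxing gibbous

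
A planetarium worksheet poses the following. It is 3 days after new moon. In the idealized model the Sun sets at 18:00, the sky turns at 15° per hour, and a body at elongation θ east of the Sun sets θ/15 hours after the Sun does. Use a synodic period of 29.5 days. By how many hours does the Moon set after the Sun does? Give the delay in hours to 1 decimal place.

Elongation θ = 360° × 3/29.5 ≈ 36.6°.
The Moon trails the Sun by θ/15 = 36.6/15 ≈ 2.44 hours.
So the Moon sets 2.44 h after the Sun.

2.4 h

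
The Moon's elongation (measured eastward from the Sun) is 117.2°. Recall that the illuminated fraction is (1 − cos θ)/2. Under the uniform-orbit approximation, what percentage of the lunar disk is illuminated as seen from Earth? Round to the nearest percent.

f = (1 − cos 117.2°)/2 = (1 − (-0.457))/2 ≈ 0.729, i.e. 73%.

73%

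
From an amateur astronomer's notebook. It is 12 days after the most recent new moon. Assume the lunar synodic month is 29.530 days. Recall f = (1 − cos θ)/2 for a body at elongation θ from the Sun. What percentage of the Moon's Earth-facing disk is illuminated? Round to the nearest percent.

92%

Phase angle: θ = 360°·(12 d)/(29.530 d) = 146.3°.
Illuminated fraction = (1 − cos 146.3°)/2 = (1 − (-0.832))/2 ≈ 0.916, so 92%.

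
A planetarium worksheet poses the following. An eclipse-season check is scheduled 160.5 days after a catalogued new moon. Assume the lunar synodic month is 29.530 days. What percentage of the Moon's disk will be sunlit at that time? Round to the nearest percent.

96%

160.5 d spans 5 complete synodic months (5 × 29.530 = 147.65 d) plus 12.85 d.
Phase angle: θ = 360°·(12.85 d)/(29.530 d) = 156.7°.
With cos θ = (-0.918), the lit fraction is (1 − (-0.918))/2 ≈ 0.959, so 96%.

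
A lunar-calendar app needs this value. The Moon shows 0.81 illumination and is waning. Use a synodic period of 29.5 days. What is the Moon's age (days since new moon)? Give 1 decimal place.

cos θ = 1 − 2f = -0.620, giving a principal value of 128.3°.
A waning Moon lies in 180°–360°, so θ = 360° − 128.3° = 231.7°.
Age = 29.5 × 231.7°/360° ≈ 18.99 days.

19.0 days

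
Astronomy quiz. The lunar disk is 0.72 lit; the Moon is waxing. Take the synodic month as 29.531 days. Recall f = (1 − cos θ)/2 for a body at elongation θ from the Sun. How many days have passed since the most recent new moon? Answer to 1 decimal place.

cos θ = 1 − 2f = -0.440, giving a principal value of 116.1°.
Before full moon the principal value applies: θ = 116.1°.
At 360°/29.531 d per day, 116.1° corresponds to 9.52 days.

9.5 days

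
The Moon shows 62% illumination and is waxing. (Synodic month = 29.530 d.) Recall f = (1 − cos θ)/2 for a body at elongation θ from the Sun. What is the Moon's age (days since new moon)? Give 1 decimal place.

8.5 days

Invert f = (1 − cos θ)/2 to get cos θ = 1 − 2(0.62) = -0.240, hence θ₀ = arccos -0.240 = 103.9°.
Waxing ⇒ before full, so θ = 103.9°.
At 360°/29.530 d per day, 103.9° corresponds to 8.52 days.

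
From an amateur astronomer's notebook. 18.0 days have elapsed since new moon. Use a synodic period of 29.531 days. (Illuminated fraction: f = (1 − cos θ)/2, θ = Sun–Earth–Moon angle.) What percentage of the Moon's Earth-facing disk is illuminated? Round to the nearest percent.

89%

Phase angle: θ = 360°·(18.0 d)/(29.531 d) = 219.4°.
cos 219.4° = (-0.772), so f = (1 − (-0.772))/2 = 0.886, so 89%.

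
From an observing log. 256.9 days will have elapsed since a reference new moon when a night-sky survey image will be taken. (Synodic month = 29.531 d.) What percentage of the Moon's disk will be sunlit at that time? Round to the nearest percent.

256.9 d spans 8 complete synodic months (8 × 29.531 = 236.25 d) plus 20.65 d.
Elongation θ = 360° × 20.65/29.531 ≈ 251.8°.
cos 251.8° = (-0.313), so f = (1 − (-0.313))/2 = 0.657, so 66%.

66%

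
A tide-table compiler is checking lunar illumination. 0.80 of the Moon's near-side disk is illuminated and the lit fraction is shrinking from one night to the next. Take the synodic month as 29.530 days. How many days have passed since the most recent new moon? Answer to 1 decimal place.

19.1 days

Invert f = (1 − cos θ)/2 to get cos θ = 1 − 2(0.80) = -0.600, hence θ₀ = arccos -0.600 = 126.9°.
A waning Moon lies in 180°–360°, so θ = 360° − 126.9° = 233.1°.
That fraction of the synodic month is 233.1/360 × 29.530 d ≈ 19.12 d.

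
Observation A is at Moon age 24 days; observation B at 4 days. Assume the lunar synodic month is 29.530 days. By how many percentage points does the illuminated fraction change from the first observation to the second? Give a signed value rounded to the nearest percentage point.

-14 percentage points

First observation: θ = 360°·24/29.530 = 292.6°, so f = 0.308.
Second observation: θ = 48.8°, f = 0.170.
Δf = 0.170 − 0.308 = -0.138, i.e. -14 pp.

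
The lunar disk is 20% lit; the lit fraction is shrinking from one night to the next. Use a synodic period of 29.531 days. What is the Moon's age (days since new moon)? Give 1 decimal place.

cos θ = 1 − 2f = 0.600, giving a principal value of 53.1°.
Waning ⇒ past full, so θ = 360° − 53.1° = 306.9°.
That fraction of the synodic month is 306.9/360 × 29.531 d ≈ 25.17 d.

25.2 days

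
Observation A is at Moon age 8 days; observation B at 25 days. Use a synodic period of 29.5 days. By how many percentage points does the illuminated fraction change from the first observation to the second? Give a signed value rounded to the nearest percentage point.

First observation: θ = 360°·8/29.5 = 97.6°, so f = 0.566.
Second observation: θ = 305.1°, f = 0.213.
Δf = 0.213 − 0.566 = -0.354, i.e. -35 pp.

-35 percentage points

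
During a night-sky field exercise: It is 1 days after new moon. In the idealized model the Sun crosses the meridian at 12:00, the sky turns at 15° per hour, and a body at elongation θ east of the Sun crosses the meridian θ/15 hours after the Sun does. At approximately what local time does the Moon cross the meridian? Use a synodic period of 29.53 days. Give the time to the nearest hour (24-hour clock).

Phase angle: θ = 360°·(1 d)/(29.53 d) = 12.2°.
The Moon trails the Sun by θ/15 = 12.2/15 ≈ 0.81 hours.
12:00 + 0.81 h ≈ 12:49 → 13:00 to the nearest hour.

13:00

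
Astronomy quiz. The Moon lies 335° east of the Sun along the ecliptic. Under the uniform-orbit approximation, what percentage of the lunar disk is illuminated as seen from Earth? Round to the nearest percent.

5%

f = (1 − cos 335°)/2 = (1 − 0.906)/2 ≈ 0.047, i.e. 5%.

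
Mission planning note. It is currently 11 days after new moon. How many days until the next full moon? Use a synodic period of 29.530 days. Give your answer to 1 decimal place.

3.8 days

Full moon is 0.5 of the way through the cycle: age 0.5 × 29.530 = 14.765 d.
That is 14.765 − 11 = 3.765 days ahead.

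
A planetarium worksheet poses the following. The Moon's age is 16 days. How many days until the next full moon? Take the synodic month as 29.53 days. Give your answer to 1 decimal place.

Full moon is 0.5 of the way through the cycle: age 0.5 × 29.53 = 14.765 d.
Already past this cycle's full moon; the next is at 14.765 + 29.53 = 44.295 d, so 44.295 − 16 = 28.295 days.

28.3 days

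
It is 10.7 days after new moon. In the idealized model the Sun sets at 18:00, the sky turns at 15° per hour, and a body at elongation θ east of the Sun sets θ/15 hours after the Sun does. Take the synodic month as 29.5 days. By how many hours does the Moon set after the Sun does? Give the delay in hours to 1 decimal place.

The Moon has covered 10.7/29.5 of its cycle, so θ ≈ 360° × 10.7/29.5 = 130.6°.
Delay after the Sun = 130.6° / (15°/h) ≈ 8.71 h.
So the Moon sets 8.71 h after the Sun.

8.7 h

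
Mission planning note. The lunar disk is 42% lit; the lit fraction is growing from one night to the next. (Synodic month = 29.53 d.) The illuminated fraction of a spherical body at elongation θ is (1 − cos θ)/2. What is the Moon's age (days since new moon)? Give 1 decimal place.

Invert f = (1 − cos θ)/2 to get cos θ = 1 − 2(0.42) = 0.160, hence θ₀ = arccos 0.160 = 80.8°.
The Moon is waxing (0°–180°), so θ = 80.8° directly.
That fraction of the synodic month is 80.8/360 × 29.53 d ≈ 6.63 d.

6.6 days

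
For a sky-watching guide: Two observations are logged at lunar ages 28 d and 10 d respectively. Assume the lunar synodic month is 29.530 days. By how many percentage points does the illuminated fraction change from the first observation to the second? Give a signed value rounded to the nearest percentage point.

+74 percentage points

First observation: θ = 360°·28/29.530 = 341.3°, so f = 0.026.
Second observation: θ = 121.9°, f = 0.764.
Δf = 0.764 − 0.026 = +0.738, i.e. +74 pp.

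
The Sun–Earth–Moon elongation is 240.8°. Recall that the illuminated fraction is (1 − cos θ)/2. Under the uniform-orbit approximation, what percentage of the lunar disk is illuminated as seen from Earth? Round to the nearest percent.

74%

Half-versine of 240.8°: (1 − (-0.488))/2 = 0.744, i.e. 74%.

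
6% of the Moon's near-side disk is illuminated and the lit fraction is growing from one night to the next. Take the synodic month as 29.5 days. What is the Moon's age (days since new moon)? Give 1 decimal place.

cos θ = 1 − 2f = 0.880, giving a principal value of 28.4°.
Waxing ⇒ before full, so θ = 28.4°.
Age = 29.5 × 28.4°/360° ≈ 2.32 days.

2.3 days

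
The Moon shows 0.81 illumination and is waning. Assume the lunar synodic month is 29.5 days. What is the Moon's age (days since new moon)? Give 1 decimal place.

19.0 days

From f = (1 − cos θ)/2: cos θ = 1 − 2×0.81 = -0.620; arccos → 128.3°.
Waning ⇒ past full, so θ = 360° − 128.3° = 231.7°.
That fraction of the synodic month is 231.7/360 × 29.5 d ≈ 18.99 d.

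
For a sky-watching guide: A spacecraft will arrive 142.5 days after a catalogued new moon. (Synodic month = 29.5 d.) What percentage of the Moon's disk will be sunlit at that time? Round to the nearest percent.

Reduce mod P: 142.5 − 4×29.5 = 24.50 d into the current lunation.
Phase angle: θ = 360°·(24.50 d)/(29.5 d) = 299.0°.
cos 299.0° = 0.485, so f = (1 − 0.485)/2 = 0.258, so 26%.

26%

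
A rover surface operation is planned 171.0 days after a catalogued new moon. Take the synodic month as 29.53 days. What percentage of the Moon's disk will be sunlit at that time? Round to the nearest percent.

171.0 d spans 5 complete synodic months (5 × 29.53 = 147.65 d) plus 23.35 d.
Phase angle: θ = 360°·(23.35 d)/(29.53 d) = 284.7°.
cos 284.7° = 0.253, so f = (1 − 0.253)/2 = 0.373, so 37%.

37%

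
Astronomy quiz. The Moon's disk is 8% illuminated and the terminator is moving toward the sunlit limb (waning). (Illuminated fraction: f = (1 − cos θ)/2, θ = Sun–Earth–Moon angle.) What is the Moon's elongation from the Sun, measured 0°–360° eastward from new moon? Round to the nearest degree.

Invert f = (1 − cos θ)/2 to get cos θ = 1 − 2(0.08) = 0.840, hence θ₀ = arccos 0.840 = 32.9°.
Since the Moon is past full (waning), take the reflex angle: θ = 360° − 32.9° = 327.1°.

327°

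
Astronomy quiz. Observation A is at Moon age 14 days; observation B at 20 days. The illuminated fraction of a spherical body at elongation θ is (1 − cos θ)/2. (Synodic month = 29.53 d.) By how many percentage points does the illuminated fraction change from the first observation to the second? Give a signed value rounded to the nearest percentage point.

-27 percentage points

θ₁ = 360° × 14/29.53 = 170.7°, f₁ = (1 − cos θ₁)/2 = 0.993.
θ₂ = 360° × 20/29.53 = 243.8°, f₂ = (1 − cos θ₂)/2 = 0.721.
Change = f₂ − f₁ = -0.273 → -27 percentage points.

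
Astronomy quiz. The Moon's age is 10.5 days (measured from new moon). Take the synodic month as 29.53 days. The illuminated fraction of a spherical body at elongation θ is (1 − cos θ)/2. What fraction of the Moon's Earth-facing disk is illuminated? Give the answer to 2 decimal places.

0.81

Elongation θ = 360° × 10.5/29.53 ≈ 128.0°.
cos 128.0° = (-0.616), so f = (1 − (-0.616))/2 = 0.808.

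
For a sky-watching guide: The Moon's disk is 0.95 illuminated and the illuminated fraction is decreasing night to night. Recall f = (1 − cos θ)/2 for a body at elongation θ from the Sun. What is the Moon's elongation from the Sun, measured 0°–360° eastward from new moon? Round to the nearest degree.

cos θ = 1 − 2f = -0.900, giving a principal value of 154.2°.
Since the Moon is past full (waning), take the reflex angle: θ = 360° − 154.2° = 205.8°.

206°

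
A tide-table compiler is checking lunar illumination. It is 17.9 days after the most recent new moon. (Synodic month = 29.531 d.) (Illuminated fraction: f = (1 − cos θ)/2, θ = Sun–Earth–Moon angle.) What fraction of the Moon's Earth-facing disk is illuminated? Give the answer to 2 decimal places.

0.89

Elongation θ = 360° × 17.9/29.531 ≈ 218.2°.
With cos θ = (-0.786), the lit fraction is (1 − (-0.786))/2 ≈ 0.893.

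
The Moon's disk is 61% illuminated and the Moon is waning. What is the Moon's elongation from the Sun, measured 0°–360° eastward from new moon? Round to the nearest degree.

257°

cos θ = 1 − 2f = -0.220, giving a principal value of 102.7°.
Waning ⇒ past full, so θ = 360° − 102.7° = 257.3°.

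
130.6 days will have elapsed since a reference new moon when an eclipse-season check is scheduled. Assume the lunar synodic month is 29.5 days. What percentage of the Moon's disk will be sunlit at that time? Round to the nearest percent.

95%

130.6/29.5 = 4.427 lunations, so 4 complete cycles and 12.60 d into the next.
The Moon has covered 12.60/29.5 of its cycle, so θ ≈ 360° × 12.60/29.5 = 153.8°.
With cos θ = (-0.897), the lit fraction is (1 − (-0.897))/2 ≈ 0.948, so 95%.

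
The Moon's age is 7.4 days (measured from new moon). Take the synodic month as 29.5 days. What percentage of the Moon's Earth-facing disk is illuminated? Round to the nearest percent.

50%

The Moon has covered 7.4/29.5 of its cycle, so θ ≈ 360° × 7.4/29.5 = 90.3°.
Illuminated fraction = (1 − cos 90.3°)/2 = (1 − (-0.005))/2 ≈ 0.503, so 50%.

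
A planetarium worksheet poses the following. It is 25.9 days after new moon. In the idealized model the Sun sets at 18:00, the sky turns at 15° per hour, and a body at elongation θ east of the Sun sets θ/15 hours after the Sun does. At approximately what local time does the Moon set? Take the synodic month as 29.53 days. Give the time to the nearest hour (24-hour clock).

Phase angle: θ = 360°·(25.9 d)/(29.53 d) = 315.7°.
Delay after the Sun = 315.7° / (15°/h) ≈ 21.05 h.
18:00 + 21.05 h ≈ 15:03 → 15:00 to the nearest hour.

15:00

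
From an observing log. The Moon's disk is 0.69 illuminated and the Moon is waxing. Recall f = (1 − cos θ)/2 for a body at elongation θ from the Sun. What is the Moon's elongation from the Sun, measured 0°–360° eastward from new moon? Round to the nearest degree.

112°

From f = (1 − cos θ)/2: cos θ = 1 − 2×0.69 = -0.380; arccos → 112.3°.
Waxing ⇒ before full, so θ = 112.3°.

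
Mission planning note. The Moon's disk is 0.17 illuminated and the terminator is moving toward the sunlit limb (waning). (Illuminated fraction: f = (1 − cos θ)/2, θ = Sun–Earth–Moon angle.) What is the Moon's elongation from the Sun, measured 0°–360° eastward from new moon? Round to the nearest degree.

311°

From f = (1 − cos θ)/2: cos θ = 1 − 2×0.17 = 0.660; arccos → 48.7°.
Waning ⇒ past full, so θ = 360° − 48.7° = 311.3°.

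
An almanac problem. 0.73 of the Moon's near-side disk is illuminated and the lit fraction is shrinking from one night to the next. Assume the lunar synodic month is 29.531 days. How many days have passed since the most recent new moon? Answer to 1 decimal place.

19.9 days

cos θ = 1 − 2f = -0.460, giving a principal value of 117.4°.
Waning ⇒ past full, so θ = 360° − 117.4° = 242.6°.
At 360°/29.531 d per day, 242.6° corresponds to 19.90 days.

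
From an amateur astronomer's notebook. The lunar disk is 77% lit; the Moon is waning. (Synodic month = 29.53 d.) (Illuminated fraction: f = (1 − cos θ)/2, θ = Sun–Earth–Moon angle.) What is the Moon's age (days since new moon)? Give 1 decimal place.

19.5 days

Invert f = (1 − cos θ)/2 to get cos θ = 1 − 2(0.77) = -0.540, hence θ₀ = arccos -0.540 = 122.7°.
Waning ⇒ past full, so θ = 360° − 122.7° = 237.3°.
At 360°/29.53 d per day, 237.3° corresponds to 19.47 days.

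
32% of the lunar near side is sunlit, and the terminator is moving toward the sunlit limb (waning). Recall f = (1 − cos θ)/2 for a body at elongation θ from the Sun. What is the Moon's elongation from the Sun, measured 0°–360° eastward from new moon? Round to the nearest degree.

291°

From f = (1 − cos θ)/2: cos θ = 1 − 2×0.32 = 0.360; arccos → 68.9°.
Waning ⇒ past full, so θ = 360° − 68.9° = 291.1°.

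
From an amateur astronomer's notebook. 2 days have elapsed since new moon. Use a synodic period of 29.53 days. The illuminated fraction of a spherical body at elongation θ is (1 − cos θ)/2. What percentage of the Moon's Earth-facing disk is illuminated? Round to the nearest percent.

4%

Phase angle: θ = 360°·(2 d)/(29.53 d) = 24.4°.
With cos θ = 0.911, the lit fraction is (1 − 0.911)/2 ≈ 0.045, so 4%.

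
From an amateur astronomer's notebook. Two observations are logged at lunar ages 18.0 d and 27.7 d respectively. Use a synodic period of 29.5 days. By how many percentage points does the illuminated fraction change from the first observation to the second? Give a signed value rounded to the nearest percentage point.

First observation: θ = 360°·18.0/29.5 = 219.7°, so f = 0.885.
Second observation: θ = 338.0°, f = 0.036.
Δf = 0.036 − 0.885 = -0.849, i.e. -85 pp.

-85 percentage points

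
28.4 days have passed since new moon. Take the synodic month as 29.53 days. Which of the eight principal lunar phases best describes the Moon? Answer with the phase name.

θ ≈ 360° × 28.4/29.53 = 346°, which falls in the new moon sector.

new moon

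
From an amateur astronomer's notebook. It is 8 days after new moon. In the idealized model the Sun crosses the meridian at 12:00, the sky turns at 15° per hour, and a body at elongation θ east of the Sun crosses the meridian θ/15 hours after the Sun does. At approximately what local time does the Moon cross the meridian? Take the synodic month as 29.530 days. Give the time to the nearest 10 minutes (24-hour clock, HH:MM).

18:30

Phase angle: θ = 360°·(8 d)/(29.530 d) = 97.5°.
Delay after the Sun = 97.5° / (15°/h) ≈ 6.50 h.
12:00 + 6.502 h ≈ 18:30 → 18:30 to the nearest ten minutes.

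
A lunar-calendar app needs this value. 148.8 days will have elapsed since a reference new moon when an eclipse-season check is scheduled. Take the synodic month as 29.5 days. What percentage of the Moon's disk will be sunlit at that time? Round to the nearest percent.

Reduce mod P: 148.8 − 5×29.5 = 1.30 d into the current lunation.
Phase angle: θ = 360°·(1.30 d)/(29.5 d) = 15.9°.
With cos θ = 0.962, the lit fraction is (1 − 0.962)/2 ≈ 0.019, so 2%.

2%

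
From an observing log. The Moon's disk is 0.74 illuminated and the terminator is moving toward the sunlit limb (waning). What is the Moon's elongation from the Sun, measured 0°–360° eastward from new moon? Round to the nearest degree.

241°

From f = (1 − cos θ)/2: cos θ = 1 − 2×0.74 = -0.480; arccos → 118.7°.
Since the Moon is past full (waning), take the reflex angle: θ = 360° − 118.7° = 241.3°.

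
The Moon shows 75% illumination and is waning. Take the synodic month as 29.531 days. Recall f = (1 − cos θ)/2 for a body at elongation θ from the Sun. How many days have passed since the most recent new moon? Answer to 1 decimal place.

cos θ = 1 − 2f = -0.500, giving a principal value of 120.0°.
A waning Moon lies in 180°–360°, so θ = 360° − 120.0° = 240.0°.
Age = 29.531 × 240.0°/360° ≈ 19.69 days.

19.7 days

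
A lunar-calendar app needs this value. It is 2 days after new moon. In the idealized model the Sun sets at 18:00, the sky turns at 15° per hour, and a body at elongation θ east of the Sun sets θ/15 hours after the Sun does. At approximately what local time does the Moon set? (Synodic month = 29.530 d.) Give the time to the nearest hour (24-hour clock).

20:00

The Moon has covered 2/29.530 of its cycle, so θ ≈ 360° × 2/29.530 = 24.4°.
Delay after the Sun = 24.4° / (15°/h) ≈ 1.63 h.
18:00 + 1.63 h ≈ 19:38 → 20:00 to the nearest hour.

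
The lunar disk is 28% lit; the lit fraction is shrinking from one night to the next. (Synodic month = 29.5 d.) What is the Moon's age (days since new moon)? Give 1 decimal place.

24.3 days

Invert f = (1 − cos θ)/2 to get cos θ = 1 − 2(0.28) = 0.440, hence θ₀ = arccos 0.440 = 63.9°.
A waning Moon lies in 180°–360°, so θ = 360° − 63.9° = 296.1°.
At 360°/29.5 d per day, 296.1° corresponds to 24.26 days.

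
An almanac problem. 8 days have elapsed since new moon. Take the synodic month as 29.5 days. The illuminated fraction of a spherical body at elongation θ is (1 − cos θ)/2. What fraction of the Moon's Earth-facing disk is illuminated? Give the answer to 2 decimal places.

0.57

Phase angle: θ = 360°·(8 d)/(29.5 d) = 97.6°.
Illuminated fraction = (1 − cos 97.6°)/2 = (1 − (-0.133))/2 ≈ 0.566.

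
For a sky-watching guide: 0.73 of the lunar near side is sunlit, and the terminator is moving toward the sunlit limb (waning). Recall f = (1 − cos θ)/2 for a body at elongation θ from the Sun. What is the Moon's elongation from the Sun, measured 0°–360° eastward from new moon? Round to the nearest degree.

From f = (1 − cos θ)/2: cos θ = 1 − 2×0.73 = -0.460; arccos → 117.4°.
Waning ⇒ past full, so θ = 360° − 117.4° = 242.6°.

243°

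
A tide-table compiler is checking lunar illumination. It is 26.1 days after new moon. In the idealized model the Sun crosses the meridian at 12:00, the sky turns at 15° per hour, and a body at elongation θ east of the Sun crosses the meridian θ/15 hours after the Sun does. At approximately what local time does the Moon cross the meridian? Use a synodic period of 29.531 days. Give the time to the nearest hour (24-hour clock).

09:00

Phase angle: θ = 360°·(26.1 d)/(29.531 d) = 318.2°.
At 15° of sky rotation per hour, 318.2° corresponds to a 21.21 h lag.
12:00 + 21.21 h ≈ 09:13 → 09:00 to the nearest hour.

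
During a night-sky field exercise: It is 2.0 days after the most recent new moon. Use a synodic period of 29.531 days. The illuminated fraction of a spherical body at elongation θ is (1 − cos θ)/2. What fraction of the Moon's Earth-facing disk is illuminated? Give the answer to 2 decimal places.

Phase angle: θ = 360°·(2.0 d)/(29.531 d) = 24.4°.
Illuminated fraction = (1 − cos 24.4°)/2 = (1 − 0.911)/2 ≈ 0.045.

0.04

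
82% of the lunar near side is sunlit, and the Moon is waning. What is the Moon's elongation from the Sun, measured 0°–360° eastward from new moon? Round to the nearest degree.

From f = (1 − cos θ)/2: cos θ = 1 − 2×0.82 = -0.640; arccos → 129.8°.
Since the Moon is past full (waning), take the reflex angle: θ = 360° − 129.8° = 230.2°.

230°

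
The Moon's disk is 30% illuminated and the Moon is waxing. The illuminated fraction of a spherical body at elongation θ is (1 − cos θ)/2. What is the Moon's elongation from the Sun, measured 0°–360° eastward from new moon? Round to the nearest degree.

66°

From f = (1 − cos θ)/2: cos θ = 1 − 2×0.30 = 0.400; arccos → 66.4°.
Waxing ⇒ before full, so θ = 66.4°.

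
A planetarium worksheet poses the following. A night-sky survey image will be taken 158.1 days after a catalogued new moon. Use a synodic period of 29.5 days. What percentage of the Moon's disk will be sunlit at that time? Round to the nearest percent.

158.1 d spans 5 complete synodic months (5 × 29.5 = 147.50 d) plus 10.60 d.
Phase angle: θ = 360°·(10.60 d)/(29.5 d) = 129.4°.
With cos θ = (-0.634), the lit fraction is (1 − (-0.634))/2 ≈ 0.817, so 82%.

82%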